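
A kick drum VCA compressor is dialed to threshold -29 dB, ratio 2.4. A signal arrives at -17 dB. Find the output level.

-24 dB

Overshoot: -17 − (-29) = 12 dB.
2.4:1 compression reduces that to 12/2.4 = 5 dB over.
So the level is -29 + 5 = -24 dB.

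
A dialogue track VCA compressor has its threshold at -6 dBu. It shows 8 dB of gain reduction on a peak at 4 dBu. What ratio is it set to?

5:1

Input overshoot = 4 − (-6) = 10 dB.
Output overshoot = 10 − 8 = 2 dB.
Ratio = input overshoot / output overshoot = 10 / 2 = 5.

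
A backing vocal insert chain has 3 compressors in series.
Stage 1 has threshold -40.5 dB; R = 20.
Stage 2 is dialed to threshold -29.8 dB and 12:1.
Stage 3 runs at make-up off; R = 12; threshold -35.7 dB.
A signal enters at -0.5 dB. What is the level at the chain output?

-38.5 dB

Stage 1: overshoot 40 dB → 40/20 = 2 dB → -38.5 dB.
Stage 2: -38.5 dB is at or below the -29.8 dB threshold — no compression; output -38.5 dB.
Stage 3: below threshold (-38.5 ≤ -35.7); passes unchanged; output -38.5 dB.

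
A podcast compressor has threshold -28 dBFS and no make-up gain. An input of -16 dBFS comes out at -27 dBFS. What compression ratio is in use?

12:1

Input overshoot = -16 − (-28) = 12 dB; output overshoot = -27 − (-28) = 1 dB.
Ratio = 12 / 1 = 12.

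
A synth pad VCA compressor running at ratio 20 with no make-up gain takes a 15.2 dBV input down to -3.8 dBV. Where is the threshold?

Input is 20 dB above T (since output overshoot × R = input overshoot: (-3.8 − T)·20 = 15.2 − T gives T = -4.8 dBV).
Check: -4.8 + (15.2 − (-4.8))/20 = -4.8 + 1 = -3.8 dBV. ✓

-4.8 dBV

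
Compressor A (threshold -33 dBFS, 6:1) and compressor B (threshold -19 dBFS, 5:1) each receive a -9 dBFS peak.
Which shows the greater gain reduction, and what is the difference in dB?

A: overshoot 24 dB → output overshoot 4 dB → GR 20 dB.
B: overshoot 10 dB → output overshoot 2 dB → GR 8 dB.
A applies 12 dB more gain reduction.

A, by 12 dB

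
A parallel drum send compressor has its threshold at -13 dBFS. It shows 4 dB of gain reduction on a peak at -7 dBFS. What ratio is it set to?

3:1

Input overshoot = -7 − (-13) = 6 dB.
Output overshoot = 6 − 4 = 2 dB.
Ratio = input overshoot / output overshoot = 6 / 2 = 3.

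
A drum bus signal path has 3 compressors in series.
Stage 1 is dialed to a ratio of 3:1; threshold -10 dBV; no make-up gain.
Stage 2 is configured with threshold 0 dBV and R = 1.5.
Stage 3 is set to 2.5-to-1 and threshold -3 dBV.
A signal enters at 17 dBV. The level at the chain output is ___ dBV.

Stage 1: overshoot 27 dB → 27/3 = 9 dB → -1 dBV.
Stage 2: below threshold (-1 ≤ 0); passes unchanged; output -1 dBV.
Stage 3: overshoot 2 dB → 2/2.5 = 0.8 dB → -2.2 dBV.

-2.2 dBV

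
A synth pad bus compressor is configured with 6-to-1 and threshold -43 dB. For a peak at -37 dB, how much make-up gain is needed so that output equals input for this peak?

5 dB

Overshoot 6 dB → 6/6 = 1 dB after compression, so the compressed level is -43 + 1 = -42 dB.
Make-up = target − compressed = -37 − (-42) = 5 dB.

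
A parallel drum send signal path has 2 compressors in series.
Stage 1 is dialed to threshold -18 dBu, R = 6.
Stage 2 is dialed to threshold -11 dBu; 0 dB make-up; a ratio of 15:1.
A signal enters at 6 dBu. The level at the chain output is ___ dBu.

-14 dBu

Stage 1: overshoot 24 dB → 24/6 = 4 dB → -14 dBu.
Stage 2: below threshold (-14 ≤ -11); passes unchanged; output -14 dBu.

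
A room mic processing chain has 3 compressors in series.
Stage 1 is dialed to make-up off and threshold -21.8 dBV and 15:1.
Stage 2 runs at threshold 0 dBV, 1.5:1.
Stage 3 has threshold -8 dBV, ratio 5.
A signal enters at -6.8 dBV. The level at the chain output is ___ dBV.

-20.8 dBV

Stage 1: -6.8 dBV is 15 dB over -21.8 dBV; at 15:1 that becomes 1 dB over, giving -20.8 dBV.
Stage 2: below threshold (-20.8 ≤ 0); passes unchanged; output -20.8 dBV.
Stage 3: -20.8 dBV ≤ -8 dBV, so stage 3 doesn't engage; output -20.8 dBV.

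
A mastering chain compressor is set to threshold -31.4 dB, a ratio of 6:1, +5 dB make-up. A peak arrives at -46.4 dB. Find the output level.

-46.4 dB is 15 dB below the -31.4 dB threshold, so no gain reduction is applied.
Make-up gain adds 5 dB: -46.4 + 5 = -41.4 dB.

-41.4 dB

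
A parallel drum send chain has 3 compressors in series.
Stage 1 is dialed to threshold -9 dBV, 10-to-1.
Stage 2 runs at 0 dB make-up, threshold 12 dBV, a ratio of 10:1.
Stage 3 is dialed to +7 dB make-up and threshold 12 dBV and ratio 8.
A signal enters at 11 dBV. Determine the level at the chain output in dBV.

Stage 1: 20 dB above -9 dBV, reduced 10:1 to 2 dB above → -7 dBV.
Stage 2: -7 dBV is at or below the 12 dBV threshold — no compression; output -7 dBV.
Stage 3: -7 dBV ≤ 12 dBV, so stage 3 doesn't engage; make-up brings it to 0 dBV.

0 dBV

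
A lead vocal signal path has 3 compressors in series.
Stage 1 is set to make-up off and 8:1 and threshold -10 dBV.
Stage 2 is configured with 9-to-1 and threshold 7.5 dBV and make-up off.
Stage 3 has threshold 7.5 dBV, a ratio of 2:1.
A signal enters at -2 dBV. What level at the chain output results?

-9 dBV

Stage 1: -2 dBV is 8 dB over -10 dBV; at 8:1 that becomes 1 dB over, giving -9 dBV.
Stage 2: below threshold (-9 ≤ 7.5); passes unchanged; output -9 dBV.
Stage 3: below threshold (-9 ≤ 7.5); passes unchanged; output -9 dBV.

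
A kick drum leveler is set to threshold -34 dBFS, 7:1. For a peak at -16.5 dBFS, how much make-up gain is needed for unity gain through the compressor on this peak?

15 dB

The peak compresses to -34 + 17.5/7 = -31.5 dBFS.
To reach -16.5 dBFS requires -16.5 − (-31.5) = 15 dB of make-up.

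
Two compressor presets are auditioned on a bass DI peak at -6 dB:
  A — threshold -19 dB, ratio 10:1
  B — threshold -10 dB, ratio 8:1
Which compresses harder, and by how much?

A, by 8.2 dB

A: 13 dB over, compressed to 1.3 dB over, so 11.7 dB of GR.
B: 4 dB over, compressed to 0.5 dB over, so 3.5 dB of GR.
Difference: 8.2 dB in favour of A.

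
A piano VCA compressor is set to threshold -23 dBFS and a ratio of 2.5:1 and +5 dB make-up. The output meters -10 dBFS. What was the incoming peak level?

Before make-up, the level was -10 − 5 = -15 dBFS.
The compressed level sits -15 − (-23) = 8 dB over threshold.
Undo the ratio: input overshoot = 8 × 2.5 = 20 dB, giving input = -3 dBFS.

-3 dBFS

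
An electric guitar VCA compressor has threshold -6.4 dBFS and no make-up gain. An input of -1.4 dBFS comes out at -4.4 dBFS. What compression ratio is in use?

2.5:1

Input overshoot = -1.4 − (-6.4) = 5 dB; output overshoot = -4.4 − (-6.4) = 2 dB.
Ratio = 5 / 2 = 2.5.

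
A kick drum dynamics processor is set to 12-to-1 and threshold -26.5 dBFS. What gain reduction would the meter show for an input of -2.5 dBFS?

22 dB

The signal is 24 dB above threshold.
After 12:1 compression the overshoot becomes 24/12 = 2 dB.
So the signal is attenuated by 24 − 2 = 22 dB.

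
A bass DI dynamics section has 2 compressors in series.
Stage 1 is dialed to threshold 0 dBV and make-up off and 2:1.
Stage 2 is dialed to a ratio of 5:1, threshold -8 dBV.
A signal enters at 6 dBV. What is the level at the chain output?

-5.8 dBV

Stage 1: 6 dB above 0 dBV, reduced 2:1 to 3 dB above → 3 dBV.
Stage 2: 3 dBV is 11 dB over -8 dBV; at 5:1 that becomes 2.2 dB over, giving -5.8 dBV.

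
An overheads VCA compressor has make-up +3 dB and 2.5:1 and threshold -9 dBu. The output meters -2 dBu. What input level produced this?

Before make-up, the level was -2 − 3 = -5 dBu.
That's 4 dB above the -9 dBu threshold.
Input overshoot = R × output overshoot = 10 dB → input = -9 + 10 = 1 dBu.

1 dBu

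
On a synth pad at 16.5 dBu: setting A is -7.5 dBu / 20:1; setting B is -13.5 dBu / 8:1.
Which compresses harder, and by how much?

A: overshoot 24 dB → output overshoot 1.2 dB → GR 22.8 dB.
B: overshoot 30 dB → output overshoot 3.75 dB → GR 26.25 dB.
B applies 3.45 dB more gain reduction.

B, by 3.45 dB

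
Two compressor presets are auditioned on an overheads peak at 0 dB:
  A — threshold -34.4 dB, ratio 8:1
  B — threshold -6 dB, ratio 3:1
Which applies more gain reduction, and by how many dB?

A, by 26.1 dB

A: GR = 34.4 − 34.4/8 = 30.1 dB.
B: GR = 6 − 6/3 = 4 dB.
A reduces 26.1 dB more.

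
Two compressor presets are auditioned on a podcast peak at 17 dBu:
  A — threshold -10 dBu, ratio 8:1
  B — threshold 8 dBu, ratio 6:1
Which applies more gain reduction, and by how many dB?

A: 27 dB over, compressed to 3.375 dB over, so 23.625 dB of GR.
B: 9 dB over, compressed to 1.5 dB over, so 7.5 dB of GR.
Difference: 16.125 dB in favour of A.

A, by 16.125 dB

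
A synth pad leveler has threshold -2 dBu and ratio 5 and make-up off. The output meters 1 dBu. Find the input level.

The compressed level sits 1 − (-2) = 3 dB over threshold.
Before 5:1 compression the overshoot was 3 × 5 = 15 dB, so input = -2 + 15 = 13 dBu.

13 dBu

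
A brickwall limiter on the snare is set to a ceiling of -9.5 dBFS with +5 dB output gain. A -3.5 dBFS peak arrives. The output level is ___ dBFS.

-4.5 dBFS

A brickwall limiter is an ∞:1 compressor: any input above the ceiling is clamped to -9.5 dBFS.
Output gain then adds 5 dB: -9.5 + 5 = -4.5 dBFS.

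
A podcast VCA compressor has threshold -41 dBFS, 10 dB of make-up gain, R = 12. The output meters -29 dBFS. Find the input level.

Before make-up, the level was -29 − 10 = -39 dBFS.
Post-compression overshoot = -39 − (-41) = 2 dB.
Undo the ratio: input overshoot = 2 × 12 = 24 dB, giving input = -17 dBFS.

-17 dBFS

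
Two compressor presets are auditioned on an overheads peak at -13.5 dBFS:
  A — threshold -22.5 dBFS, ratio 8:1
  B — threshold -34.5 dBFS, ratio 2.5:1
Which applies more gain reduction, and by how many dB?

A: overshoot 9 dB → output overshoot 1.125 dB → GR 7.875 dB.
B: overshoot 21 dB → output overshoot 8.4 dB → GR 12.6 dB.
B applies 4.725 dB more gain reduction.

B, by 4.725 dB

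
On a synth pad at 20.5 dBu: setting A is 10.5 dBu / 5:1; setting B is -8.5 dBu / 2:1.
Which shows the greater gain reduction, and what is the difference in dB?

A: overshoot 10 dB → output overshoot 2 dB → GR 8 dB.
B: overshoot 29 dB → output overshoot 14.5 dB → GR 14.5 dB.
Difference: 6.5 dB in favour of B.

B, by 6.5 dB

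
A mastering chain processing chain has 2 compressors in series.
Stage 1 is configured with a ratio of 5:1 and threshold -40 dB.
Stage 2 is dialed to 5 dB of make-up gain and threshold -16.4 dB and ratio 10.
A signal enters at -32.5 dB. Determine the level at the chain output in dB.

-33.5 dB

Stage 1: overshoot 7.5 dB → 7.5/5 = 1.5 dB → -38.5 dB.
Stage 2: -38.5 dB ≤ -16.4 dB, so stage 2 doesn't engage; make-up brings it to -33.5 dB.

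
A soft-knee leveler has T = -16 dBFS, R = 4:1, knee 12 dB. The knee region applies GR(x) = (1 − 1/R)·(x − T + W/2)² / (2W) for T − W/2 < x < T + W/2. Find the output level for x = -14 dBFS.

-16 dBFS

x − T + W/2 = -14 − (-16) + 6 = 8.
GR = (1 − 1/4) × 8² / 24 = 0.75 × 64 / 24 = 2 dB.
Output = -14 − 2 = -16 dBFS.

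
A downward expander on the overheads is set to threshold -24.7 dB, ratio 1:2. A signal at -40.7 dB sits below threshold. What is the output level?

Below threshold, a 1:2 expander applies gain = (2−1)×(T − x) of attenuation.
(2−1) × 16 = 16 dB, so output = -40.7 − 16 = -56.7 dB.

-56.7 dB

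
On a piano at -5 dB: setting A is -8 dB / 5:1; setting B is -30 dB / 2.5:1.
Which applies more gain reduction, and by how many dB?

A: GR = 3 − 3/5 = 2.4 dB.
B: GR = 25 − 25/2.5 = 15 dB.
Difference: 12.6 dB in favour of B.

B, by 12.6 dB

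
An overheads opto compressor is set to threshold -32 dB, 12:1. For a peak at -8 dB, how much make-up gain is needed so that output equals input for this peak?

The peak compresses to -32 + 24/12 = -30 dB.
To reach -8 dB requires -8 − (-30) = 22 dB of make-up.

22 dB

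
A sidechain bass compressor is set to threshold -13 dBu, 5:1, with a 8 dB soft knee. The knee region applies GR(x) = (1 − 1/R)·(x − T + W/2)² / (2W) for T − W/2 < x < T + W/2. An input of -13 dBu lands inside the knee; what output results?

-13.8 dBu

x − T + W/2 = -13 − (-13) + 4 = 4.
GR = (1 − 1/5) × 4² / 16 = 0.8 × 16 / 16 = 0.8 dB.
Output = -13 − 0.8 = -13.8 dBu.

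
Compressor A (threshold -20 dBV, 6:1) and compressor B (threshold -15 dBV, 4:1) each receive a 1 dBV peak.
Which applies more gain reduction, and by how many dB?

A, by 5.5 dB

A: 21 dB over, compressed to 3.5 dB over, so 17.5 dB of GR.
B: 16 dB over, compressed to 4 dB over, so 12 dB of GR.
Difference: 5.5 dB in favour of A.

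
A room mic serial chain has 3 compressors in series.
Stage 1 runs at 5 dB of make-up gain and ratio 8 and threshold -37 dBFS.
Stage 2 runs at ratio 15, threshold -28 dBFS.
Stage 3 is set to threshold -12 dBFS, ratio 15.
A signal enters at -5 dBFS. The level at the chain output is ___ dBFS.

Stage 1: overshoot 32 dB → 32/8 = 4 dB → -33 dBFS; +5 dB make-up → -28 dBFS.
Stage 2: below threshold (-28 ≤ -28); passes unchanged; output -28 dBFS.
Stage 3: -28 dBFS ≤ -12 dBFS, so stage 3 doesn't engage; output -28 dBFS.

-28 dBFS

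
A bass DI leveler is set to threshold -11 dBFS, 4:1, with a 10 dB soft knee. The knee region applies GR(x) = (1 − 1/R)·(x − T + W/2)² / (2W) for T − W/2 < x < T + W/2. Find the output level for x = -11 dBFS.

-11.9375 dBFS

x − T + W/2 = -11 − (-11) + 5 = 5.
GR = (1 − 1/4) × 5² / 20 = 0.75 × 25 / 20 = 0.9375 dB.
Output = -11 − 0.9375 = -11.9375 dBFS.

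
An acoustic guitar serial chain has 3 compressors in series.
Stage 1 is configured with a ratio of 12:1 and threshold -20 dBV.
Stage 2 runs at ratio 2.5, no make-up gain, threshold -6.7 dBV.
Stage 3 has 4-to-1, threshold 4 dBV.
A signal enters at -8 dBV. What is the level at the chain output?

-19 dBV

Stage 1: -8 dBV is 12 dB over -20 dBV; at 12:1 that becomes 1 dB over, giving -19 dBV.
Stage 2: -19 dBV ≤ -6.7 dBV, so stage 2 doesn't engage; output -19 dBV.
Stage 3: -19 dBV ≤ 4 dBV, so stage 3 doesn't engage; output -19 dBV.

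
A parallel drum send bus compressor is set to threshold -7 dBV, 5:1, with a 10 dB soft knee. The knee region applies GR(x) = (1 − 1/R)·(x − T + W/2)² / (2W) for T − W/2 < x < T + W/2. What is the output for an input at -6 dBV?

x − T + W/2 = -6 − (-7) + 5 = 6.
GR = (1 − 1/5) × 6² / 20 = 0.8 × 36 / 20 = 1.44 dB.
Output = -6 − 1.44 = -7.44 dBV.

-7.44 dBV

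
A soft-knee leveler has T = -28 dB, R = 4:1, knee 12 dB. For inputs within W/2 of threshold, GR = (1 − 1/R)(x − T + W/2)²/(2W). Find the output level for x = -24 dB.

-27.125 dB

x − T + W/2 = -24 − (-28) + 6 = 10.
GR = (1 − 1/4) × 10² / 24 = 0.75 × 100 / 24 = 3.125 dB.
Output = -24 − 3.125 = -27.125 dB.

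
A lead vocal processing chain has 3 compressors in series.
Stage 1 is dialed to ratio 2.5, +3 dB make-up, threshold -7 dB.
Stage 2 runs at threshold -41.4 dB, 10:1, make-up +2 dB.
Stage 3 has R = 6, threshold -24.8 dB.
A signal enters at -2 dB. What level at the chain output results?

-35.46 dB

Stage 1: 5 dB above -7 dB, reduced 2.5:1 to 2 dB above → -5 dB; +3 dB make-up → -2 dB.
Stage 2: overshoot 39.4 dB → 39.4/10 = 3.94 dB → -37.46 dB; +2 dB make-up → -35.46 dB.
Stage 3: -35.46 dB is at or below the -24.8 dB threshold — no compression; output -35.46 dB.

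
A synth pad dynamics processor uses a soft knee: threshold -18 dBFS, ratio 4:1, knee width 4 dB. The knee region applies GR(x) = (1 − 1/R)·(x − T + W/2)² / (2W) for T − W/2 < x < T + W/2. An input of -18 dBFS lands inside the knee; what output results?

-18.375 dBFS

x − T + W/2 = -18 − (-18) + 2 = 2.
GR = (1 − 1/4) × 2² / 8 = 0.75 × 4 / 8 = 0.375 dB.
Output = -18 − 0.375 = -18.375 dBFS.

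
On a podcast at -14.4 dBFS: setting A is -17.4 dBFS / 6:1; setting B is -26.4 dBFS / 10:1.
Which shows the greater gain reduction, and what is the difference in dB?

A: overshoot 3 dB → output overshoot 0.5 dB → GR 2.5 dB.
B: overshoot 12 dB → output overshoot 1.2 dB → GR 10.8 dB.
Difference: 8.3 dB in favour of B.

B, by 8.3 dB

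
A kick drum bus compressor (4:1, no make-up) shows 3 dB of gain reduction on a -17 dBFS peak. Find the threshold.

-21 dBFS

Input is 4 dB above T (since output overshoot × R = input overshoot: (-20 − T)·4 = -17 − T gives T = -21 dBFS).
Check: -21 + (-17 − (-21))/4 = -21 + 1 = -20 dBFS. ✓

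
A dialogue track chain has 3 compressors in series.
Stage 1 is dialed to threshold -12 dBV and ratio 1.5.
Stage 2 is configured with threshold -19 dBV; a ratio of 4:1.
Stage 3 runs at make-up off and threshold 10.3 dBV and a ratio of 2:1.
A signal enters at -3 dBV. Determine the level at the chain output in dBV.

-15.75 dBV

Stage 1: -3 dBV is 9 dB over -12 dBV; at 1.5:1 that becomes 6 dB over, giving -6 dBV.
Stage 2: overshoot 13 dB → 13/4 = 3.25 dB → -15.75 dBV.
Stage 3: -15.75 dBV is at or below the 10.3 dBV threshold — no compression; output -15.75 dBV.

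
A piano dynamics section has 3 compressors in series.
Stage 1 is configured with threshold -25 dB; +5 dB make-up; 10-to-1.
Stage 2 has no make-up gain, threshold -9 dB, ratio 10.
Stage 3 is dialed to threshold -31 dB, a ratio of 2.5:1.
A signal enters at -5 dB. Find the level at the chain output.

Stage 1: overshoot 20 dB → 20/10 = 2 dB → -23 dB; +5 dB make-up → -18 dB.
Stage 2: -18 dB is at or below the -9 dB threshold — no compression; output -18 dB.
Stage 3: overshoot 13 dB → 13/2.5 = 5.2 dB → -25.8 dB.

-25.8 dB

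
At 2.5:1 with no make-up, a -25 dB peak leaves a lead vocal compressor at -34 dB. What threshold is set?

Gain reduction = -25 − (-34) = 9 dB; output overshoot = GR / (R − 1) = 9 / 1.5 = 6 dB.
Threshold = output − output overshoot = -34 − 6 = -40 dB.

-40 dB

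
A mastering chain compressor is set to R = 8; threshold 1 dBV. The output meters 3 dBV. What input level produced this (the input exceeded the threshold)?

17 dBV

Post-compression overshoot = 3 − 1 = 2 dB.
Before 8:1 compression the overshoot was 2 × 8 = 16 dB, so input = 1 + 16 = 17 dBV.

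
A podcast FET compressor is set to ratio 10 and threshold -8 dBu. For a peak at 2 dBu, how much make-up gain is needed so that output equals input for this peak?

Overshoot 10 dB → 10/10 = 1 dB after compression, so the compressed level is -8 + 1 = -7 dBu.
Make-up = target − compressed = 2 − (-7) = 9 dB.

9 dB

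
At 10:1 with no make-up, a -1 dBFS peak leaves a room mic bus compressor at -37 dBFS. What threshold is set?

-41 dBFS

Let T be the threshold. Output overshoot = (input overshoot)/R, so -37 − T = (-1 − T)/10.
10·(-37 − T) = -1 − T → 9·T = -370 − (-1) = -369.
T = -369/9 = -41 dBFS.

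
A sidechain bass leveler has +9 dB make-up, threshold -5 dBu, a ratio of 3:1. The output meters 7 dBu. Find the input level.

Remove make-up: 7 − 9 = -2 dBu.
Post-compression overshoot = -2 − (-5) = 3 dB.
Before 3:1 compression the overshoot was 3 × 3 = 9 dB, so input = -5 + 9 = 4 dBu.

4 dBu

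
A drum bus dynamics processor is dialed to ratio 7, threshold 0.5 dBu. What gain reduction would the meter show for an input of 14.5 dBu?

12 dB

14.5 dBu exceeds the threshold by 14 dB.
At 7:1, output sits 14/7 = 2 dB above threshold.
GR = overshoot in − overshoot out = 14 − 2 = 12 dB.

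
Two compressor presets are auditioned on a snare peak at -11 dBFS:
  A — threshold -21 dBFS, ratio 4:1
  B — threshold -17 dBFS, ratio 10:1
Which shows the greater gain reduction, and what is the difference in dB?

A, by 2.1 dB

A: GR = 10 − 10/4 = 7.5 dB.
B: GR = 6 − 6/10 = 5.4 dB.
A reduces 2.1 dB more.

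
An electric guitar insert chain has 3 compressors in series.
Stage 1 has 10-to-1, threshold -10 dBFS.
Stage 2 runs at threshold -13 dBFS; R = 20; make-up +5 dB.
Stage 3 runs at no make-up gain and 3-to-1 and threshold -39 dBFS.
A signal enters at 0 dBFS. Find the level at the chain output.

-28.6 dBFS

Stage 1: 10 dB above -10 dBFS, reduced 10:1 to 1 dB above → -9 dBFS.
Stage 2: overshoot 4 dB → 4/20 = 0.2 dB → -12.8 dBFS; +5 dB make-up → -7.8 dBFS.
Stage 3: 31.2 dB above -39 dBFS, reduced 3:1 to 10.4 dB above → -28.6 dBFS.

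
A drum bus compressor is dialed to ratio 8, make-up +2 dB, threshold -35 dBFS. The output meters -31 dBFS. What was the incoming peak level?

Stripping the +2 dB make-up gives -33 dBFS at the gain stage.
That's 2 dB above the -35 dBFS threshold.
Undo the ratio: input overshoot = 2 × 8 = 16 dB, giving input = -19 dBFS.

-19 dBFS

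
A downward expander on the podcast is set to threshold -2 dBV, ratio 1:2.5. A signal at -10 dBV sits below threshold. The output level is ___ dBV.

-22 dBV

Below threshold, a 1:2.5 expander applies gain = (2.5−1)×(T − x) of attenuation.
(2.5−1) × 8 = 12 dB, so output = -10 − 12 = -22 dBV.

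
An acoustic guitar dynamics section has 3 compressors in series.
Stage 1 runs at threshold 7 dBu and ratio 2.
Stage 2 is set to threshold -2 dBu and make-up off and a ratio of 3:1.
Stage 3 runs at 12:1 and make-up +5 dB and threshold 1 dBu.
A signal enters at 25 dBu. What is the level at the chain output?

6.25 dBu

Stage 1: overshoot 18 dB → 18/2 = 9 dB → 16 dBu.
Stage 2: overshoot 18 dB → 18/3 = 6 dB → 4 dBu.
Stage 3: overshoot 3 dB → 3/12 = 0.25 dB → 1.25 dBu; +5 dB make-up → 6.25 dBu.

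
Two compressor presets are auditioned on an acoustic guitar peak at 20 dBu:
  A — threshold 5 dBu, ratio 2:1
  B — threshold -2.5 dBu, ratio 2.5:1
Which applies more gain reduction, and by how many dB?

B, by 6 dB

A: overshoot 15 dB → output overshoot 7.5 dB → GR 7.5 dB.
B: overshoot 22.5 dB → output overshoot 9 dB → GR 13.5 dB.
B applies 6 dB more gain reduction.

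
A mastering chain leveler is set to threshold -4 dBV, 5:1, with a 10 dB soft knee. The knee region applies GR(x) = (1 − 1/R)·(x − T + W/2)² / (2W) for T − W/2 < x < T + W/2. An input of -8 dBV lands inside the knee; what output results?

x − T + W/2 = -8 − (-4) + 5 = 1.
GR = (1 − 1/5) × 1² / 20 = 0.8 × 1 / 20 = 0.04 dB.
Output = -8 − 0.04 = -8.04 dBV.

-8.04 dBV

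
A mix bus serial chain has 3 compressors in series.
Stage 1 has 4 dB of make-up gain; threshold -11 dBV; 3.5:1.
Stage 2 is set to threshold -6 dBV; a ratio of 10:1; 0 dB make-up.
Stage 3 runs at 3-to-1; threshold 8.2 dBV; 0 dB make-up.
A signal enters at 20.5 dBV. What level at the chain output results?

-5.2 dBV

Stage 1: 20.5 dBV is 31.5 dB over -11 dBV; at 3.5:1 that becomes 9 dB over, giving -2 dBV; +4 dB make-up → 2 dBV.
Stage 2: 2 dBV is 8 dB over -6 dBV; at 10:1 that becomes 0.8 dB over, giving -5.2 dBV.
Stage 3: below threshold (-5.2 ≤ 8.2); passes unchanged; output -5.2 dBV.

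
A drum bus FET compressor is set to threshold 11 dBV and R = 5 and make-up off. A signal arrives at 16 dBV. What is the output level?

12 dBV

Overshoot: 16 − 11 = 5 dB.
At 5:1 the overshoot is divided by 5, leaving 1 dB above threshold.
That puts the output at 12 dBV.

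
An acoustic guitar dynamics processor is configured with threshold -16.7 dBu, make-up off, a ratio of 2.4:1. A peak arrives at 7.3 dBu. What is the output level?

The input is 24 dB above the -16.7 dBu threshold.
2.4:1 compression reduces that to 24/2.4 = 10 dB over.
So the level is -16.7 + 10 = -6.7 dBu.

-6.7 dBu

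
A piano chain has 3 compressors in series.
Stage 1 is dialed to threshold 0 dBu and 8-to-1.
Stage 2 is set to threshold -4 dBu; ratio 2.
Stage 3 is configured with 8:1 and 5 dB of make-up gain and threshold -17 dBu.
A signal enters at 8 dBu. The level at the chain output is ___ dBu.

-10.0625 dBu

Stage 1: overshoot 8 dB → 8/8 = 1 dB → 1 dBu.
Stage 2: 1 dBu is 5 dB over -4 dBu; at 2:1 that becomes 2.5 dB over, giving -1.5 dBu.
Stage 3: -1.5 dBu is 15.5 dB over -17 dBu; at 8:1 that becomes 1.9375 dB over, giving -15.0625 dBu; +5 dB make-up → -10.0625 dBu.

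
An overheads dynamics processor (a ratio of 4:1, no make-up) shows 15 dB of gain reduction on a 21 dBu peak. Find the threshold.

Let T be the threshold. Output overshoot = (input overshoot)/R, so 6 − T = (21 − T)/4.
4·(6 − T) = 21 − T → 3·T = 24 − 21 = 3.
T = 3/3 = 1 dBu.

1 dBu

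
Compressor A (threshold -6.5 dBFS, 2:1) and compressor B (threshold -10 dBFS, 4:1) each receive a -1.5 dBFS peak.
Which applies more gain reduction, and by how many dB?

B, by 3.875 dB

A: GR = 5 − 5/2 = 2.5 dB.
B: GR = 8.5 − 8.5/4 = 6.375 dB.
Difference: 3.875 dB in favour of B.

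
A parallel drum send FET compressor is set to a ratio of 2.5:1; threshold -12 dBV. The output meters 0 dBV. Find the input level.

18 dBV

That's 12 dB above the -12 dBV threshold.
Before 2.5:1 compression the overshoot was 12 × 2.5 = 30 dB, so input = -12 + 30 = 18 dBV.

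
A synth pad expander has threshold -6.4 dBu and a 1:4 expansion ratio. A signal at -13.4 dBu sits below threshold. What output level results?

-34.4 dBu

Undershoot = (-6.4) − (-13.4) = 7 dB.
At 1:4, that expands to 28 dB under threshold.
Output = -6.4 − 28 = -34.4 dBu.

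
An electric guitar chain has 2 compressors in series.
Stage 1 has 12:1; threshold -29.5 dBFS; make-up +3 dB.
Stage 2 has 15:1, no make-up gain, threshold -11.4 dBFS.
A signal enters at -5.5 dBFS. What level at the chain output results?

-24.5 dBFS

Stage 1: 24 dB above -29.5 dBFS, reduced 12:1 to 2 dB above → -27.5 dBFS; +3 dB make-up → -24.5 dBFS.
Stage 2: below threshold (-24.5 ≤ -11.4); passes unchanged; output -24.5 dBFS.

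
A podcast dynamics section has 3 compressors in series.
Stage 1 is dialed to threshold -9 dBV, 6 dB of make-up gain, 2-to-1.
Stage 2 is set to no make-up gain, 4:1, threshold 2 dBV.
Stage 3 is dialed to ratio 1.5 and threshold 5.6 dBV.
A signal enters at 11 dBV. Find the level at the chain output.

3.25 dBV

Stage 1: 11 dBV is 20 dB over -9 dBV; at 2:1 that becomes 10 dB over, giving 1 dBV; +6 dB make-up → 7 dBV.
Stage 2: 7 dBV is 5 dB over 2 dBV; at 4:1 that becomes 1.25 dB over, giving 3.25 dBV.
Stage 3: 3.25 dBV is at or below the 5.6 dBV threshold — no compression; output 3.25 dBV.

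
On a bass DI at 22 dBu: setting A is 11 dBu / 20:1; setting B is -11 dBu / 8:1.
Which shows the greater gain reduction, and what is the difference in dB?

A: 11 dB over, compressed to 0.55 dB over, so 10.45 dB of GR.
B: 33 dB over, compressed to 4.125 dB over, so 28.875 dB of GR.
B applies 18.425 dB more gain reduction.

B, by 18.425 dB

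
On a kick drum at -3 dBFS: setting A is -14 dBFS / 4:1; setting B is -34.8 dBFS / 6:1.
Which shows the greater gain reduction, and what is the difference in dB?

B, by 18.25 dB

A: overshoot 11 dB → output overshoot 2.75 dB → GR 8.25 dB.
B: overshoot 31.8 dB → output overshoot 5.3 dB → GR 26.5 dB.
B applies 18.25 dB more gain reduction.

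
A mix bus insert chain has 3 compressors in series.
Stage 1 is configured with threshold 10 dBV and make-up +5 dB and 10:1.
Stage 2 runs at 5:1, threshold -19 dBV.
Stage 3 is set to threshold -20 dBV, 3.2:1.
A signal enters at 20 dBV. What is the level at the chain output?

-17.5 dBV

Stage 1: 20 dBV is 10 dB over 10 dBV; at 10:1 that becomes 1 dB over, giving 11 dBV; +5 dB make-up → 16 dBV.
Stage 2: 35 dB above -19 dBV, reduced 5:1 to 7 dB above → -12 dBV.
Stage 3: overshoot 8 dB → 8/3.2 = 2.5 dB → -17.5 dBV.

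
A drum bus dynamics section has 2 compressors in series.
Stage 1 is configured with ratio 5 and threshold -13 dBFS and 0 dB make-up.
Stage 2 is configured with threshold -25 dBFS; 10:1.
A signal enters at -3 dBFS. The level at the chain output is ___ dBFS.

-23.6 dBFS

Stage 1: 10 dB above -13 dBFS, reduced 5:1 to 2 dB above → -11 dBFS.
Stage 2: -11 dBFS is 14 dB over -25 dBFS; at 10:1 that becomes 1.4 dB over, giving -23.6 dBFS.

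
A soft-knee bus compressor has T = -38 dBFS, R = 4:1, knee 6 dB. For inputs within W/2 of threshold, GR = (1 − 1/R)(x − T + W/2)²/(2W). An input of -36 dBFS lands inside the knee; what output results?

-37.5625 dBFS

x − T + W/2 = -36 − (-38) + 3 = 5.
GR = (1 − 1/4) × 5² / 12 = 0.75 × 25 / 12 = 1.5625 dB.
Output = -36 − 1.5625 = -37.5625 dBFS.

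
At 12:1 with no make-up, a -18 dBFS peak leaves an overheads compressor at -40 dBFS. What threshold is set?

Gain reduction = -18 − (-40) = 22 dB; output overshoot = GR / (R − 1) = 22 / 11 = 2 dB.
Threshold = output − output overshoot = -40 − 2 = -42 dBFS.

-42 dBFS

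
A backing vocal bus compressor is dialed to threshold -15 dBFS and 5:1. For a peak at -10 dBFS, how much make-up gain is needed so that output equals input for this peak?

The peak compresses to -15 + 5/5 = -14 dBFS.
To reach -10 dBFS requires -10 − (-14) = 4 dB of make-up.

4 dB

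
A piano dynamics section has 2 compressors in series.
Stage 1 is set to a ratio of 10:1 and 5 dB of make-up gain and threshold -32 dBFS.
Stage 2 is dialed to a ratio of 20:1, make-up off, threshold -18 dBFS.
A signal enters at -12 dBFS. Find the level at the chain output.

Stage 1: 20 dB above -32 dBFS, reduced 10:1 to 2 dB above → -30 dBFS; +5 dB make-up → -25 dBFS.
Stage 2: below threshold (-25 ≤ -18); passes unchanged; output -25 dBFS.

-25 dBFS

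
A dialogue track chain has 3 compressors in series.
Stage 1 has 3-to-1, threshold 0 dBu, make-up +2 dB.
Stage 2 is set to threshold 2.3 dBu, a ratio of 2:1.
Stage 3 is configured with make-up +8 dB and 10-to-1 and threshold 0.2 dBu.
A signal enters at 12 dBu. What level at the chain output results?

8.595 dBu

Stage 1: 12 dB above 0 dBu, reduced 3:1 to 4 dB above → 4 dBu; +2 dB make-up → 6 dBu.
Stage 2: 6 dBu is 3.7 dB over 2.3 dBu; at 2:1 that becomes 1.85 dB over, giving 4.15 dBu.
Stage 3: overshoot 3.95 dB → 3.95/10 = 0.395 dB → 0.595 dBu; +8 dB make-up → 8.595 dBu.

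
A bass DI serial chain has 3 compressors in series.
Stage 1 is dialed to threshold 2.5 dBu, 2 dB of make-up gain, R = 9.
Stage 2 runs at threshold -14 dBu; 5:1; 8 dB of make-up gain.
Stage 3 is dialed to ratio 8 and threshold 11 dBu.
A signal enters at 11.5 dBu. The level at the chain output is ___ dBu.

Stage 1: 9 dB above 2.5 dBu, reduced 9:1 to 1 dB above → 3.5 dBu; +2 dB make-up → 5.5 dBu.
Stage 2: overshoot 19.5 dB → 19.5/5 = 3.9 dB → -10.1 dBu; +8 dB make-up → -2.1 dBu.
Stage 3: -2.1 dBu is at or below the 11 dBu threshold — no compression; output -2.1 dBu.

-2.1 dBu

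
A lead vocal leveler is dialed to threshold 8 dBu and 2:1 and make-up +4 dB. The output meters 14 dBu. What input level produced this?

12 dBu

Stripping the +4 dB make-up gives 10 dBu at the gain stage.
That's 2 dB above the 8 dBu threshold.
Input overshoot = R × output overshoot = 4 dB → input = 8 + 4 = 12 dBu.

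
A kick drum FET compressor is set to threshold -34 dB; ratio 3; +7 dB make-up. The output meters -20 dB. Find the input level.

Stripping the +7 dB make-up gives -27 dB at the gain stage.
That's 7 dB above the -34 dB threshold.
Undo the ratio: input overshoot = 7 × 3 = 21 dB, giving input = -13 dB.

-13 dB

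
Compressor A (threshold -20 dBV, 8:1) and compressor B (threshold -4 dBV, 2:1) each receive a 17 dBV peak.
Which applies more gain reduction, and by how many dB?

A, by 21.875 dB

A: GR = 37 − 37/8 = 32.375 dB.
B: GR = 21 − 21/2 = 10.5 dB.
Difference: 21.875 dB in favour of A.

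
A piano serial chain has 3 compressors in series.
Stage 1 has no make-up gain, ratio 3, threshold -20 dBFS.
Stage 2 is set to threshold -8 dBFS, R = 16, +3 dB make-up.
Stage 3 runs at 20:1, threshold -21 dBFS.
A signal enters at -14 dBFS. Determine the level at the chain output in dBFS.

-20.7 dBFS

Stage 1: overshoot 6 dB → 6/3 = 2 dB → -18 dBFS.
Stage 2: -18 dBFS is at or below the -8 dBFS threshold — no compression; make-up brings it to -15 dBFS.
Stage 3: overshoot 6 dB → 6/20 = 0.3 dB → -20.7 dBFS.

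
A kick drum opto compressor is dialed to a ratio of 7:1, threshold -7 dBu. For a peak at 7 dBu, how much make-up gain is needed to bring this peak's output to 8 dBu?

13 dB

Without make-up, output = threshold + overshoot/7 = -7 + 2 = -5 dBu.
Gap to target: 13 dB.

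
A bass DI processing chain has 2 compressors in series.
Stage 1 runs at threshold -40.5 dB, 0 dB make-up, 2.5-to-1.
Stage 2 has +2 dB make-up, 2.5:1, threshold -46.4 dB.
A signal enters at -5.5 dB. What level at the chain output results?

Stage 1: overshoot 35 dB → 35/2.5 = 14 dB → -26.5 dB.
Stage 2: -26.5 dB is 19.9 dB over -46.4 dB; at 2.5:1 that becomes 7.96 dB over, giving -38.44 dB; +2 dB make-up → -36.44 dB.

-36.44 dB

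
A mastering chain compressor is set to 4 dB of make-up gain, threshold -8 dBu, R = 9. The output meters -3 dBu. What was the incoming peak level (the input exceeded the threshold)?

1 dBu

Remove make-up: -3 − 4 = -7 dBu.
That's 1 dB above the -8 dBu threshold.
Input overshoot = R × output overshoot = 9 dB → input = -8 + 9 = 1 dBu.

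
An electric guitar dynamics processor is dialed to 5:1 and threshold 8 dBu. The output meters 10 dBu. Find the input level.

The compressed level sits 10 − 8 = 2 dB over threshold.
Undo the ratio: input overshoot = 2 × 5 = 10 dB, giving input = 18 dBu.

18 dBu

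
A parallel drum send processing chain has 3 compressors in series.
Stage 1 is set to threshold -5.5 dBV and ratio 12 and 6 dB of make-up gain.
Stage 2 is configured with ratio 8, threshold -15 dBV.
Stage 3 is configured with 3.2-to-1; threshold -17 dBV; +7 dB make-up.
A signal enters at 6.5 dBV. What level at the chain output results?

-8.730469 dBV

Stage 1: 12 dB above -5.5 dBV, reduced 12:1 to 1 dB above → -4.5 dBV; +6 dB make-up → 1.5 dBV.
Stage 2: 16.5 dB above -15 dBV, reduced 8:1 to 2.0625 dB above → -12.9375 dBV.
Stage 3: overshoot 4.0625 dB → 4.0625/3.2 = 1.269531 dB → -15.730469 dBV; +7 dB make-up → -8.730469 dBV.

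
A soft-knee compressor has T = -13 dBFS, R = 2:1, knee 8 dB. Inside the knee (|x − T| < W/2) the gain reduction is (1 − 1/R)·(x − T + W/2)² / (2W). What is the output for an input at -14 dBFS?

x − T + W/2 = -14 − (-13) + 4 = 3.
GR = (1 − 1/2) × 3² / 16 = 0.5 × 9 / 16 = 0.28125 dB.
Output = -14 − 0.28125 = -14.28125 dBFS.

-14.28125 dBFS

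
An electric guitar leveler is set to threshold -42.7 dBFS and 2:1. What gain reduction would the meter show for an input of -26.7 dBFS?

The signal is 16 dB above threshold.
At 2:1, output sits 16/2 = 8 dB above threshold.
So the signal is attenuated by 16 − 8 = 8 dB.

8 dB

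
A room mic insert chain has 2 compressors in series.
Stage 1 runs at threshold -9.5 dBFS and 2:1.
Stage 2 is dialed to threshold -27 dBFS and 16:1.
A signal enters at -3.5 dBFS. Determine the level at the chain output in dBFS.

-25.71875 dBFS

Stage 1: overshoot 6 dB → 6/2 = 3 dB → -6.5 dBFS.
Stage 2: overshoot 20.5 dB → 20.5/16 = 1.28125 dB → -25.71875 dBFS.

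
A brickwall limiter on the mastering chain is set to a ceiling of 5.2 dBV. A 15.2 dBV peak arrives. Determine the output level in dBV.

5.2 dBV

A brickwall limiter is an ∞:1 compressor: any input above the ceiling is clamped to 5.2 dBV.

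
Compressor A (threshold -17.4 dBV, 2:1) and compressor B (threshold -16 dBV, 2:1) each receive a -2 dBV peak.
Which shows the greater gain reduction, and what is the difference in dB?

A, by 0.7 dB

A: GR = 15.4 − 15.4/2 = 7.7 dB.
B: GR = 14 − 14/2 = 7 dB.
A applies 0.7 dB more gain reduction.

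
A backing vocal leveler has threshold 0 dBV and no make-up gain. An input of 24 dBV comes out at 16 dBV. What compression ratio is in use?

Input overshoot = 24 − 0 = 24 dB; output overshoot = 16 − 0 = 16 dB.
Ratio = 24 / 16 = 1.5.

1.5:1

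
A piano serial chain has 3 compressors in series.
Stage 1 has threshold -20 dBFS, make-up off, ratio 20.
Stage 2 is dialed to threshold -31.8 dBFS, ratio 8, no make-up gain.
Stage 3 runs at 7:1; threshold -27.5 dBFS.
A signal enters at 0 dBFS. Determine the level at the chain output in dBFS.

Stage 1: 0 dBFS is 20 dB over -20 dBFS; at 20:1 that becomes 1 dB over, giving -19 dBFS.
Stage 2: overshoot 12.8 dB → 12.8/8 = 1.6 dB → -30.2 dBFS.
Stage 3: below threshold (-30.2 ≤ -27.5); passes unchanged; output -30.2 dBFS.

-30.2 dBFS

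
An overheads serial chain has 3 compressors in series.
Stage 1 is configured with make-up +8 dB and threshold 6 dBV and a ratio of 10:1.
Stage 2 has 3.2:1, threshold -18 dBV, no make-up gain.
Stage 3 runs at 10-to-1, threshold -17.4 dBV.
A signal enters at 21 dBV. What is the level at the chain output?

-16.413125 dBV

Stage 1: 21 dBV is 15 dB over 6 dBV; at 10:1 that becomes 1.5 dB over, giving 7.5 dBV; +8 dB make-up → 15.5 dBV.
Stage 2: 33.5 dB above -18 dBV, reduced 3.2:1 to 10.46875 dB above → -7.53125 dBV.
Stage 3: -7.53125 dBV is 9.86875 dB over -17.4 dBV; at 10:1 that becomes 0.986875 dB over, giving -16.413125 dBV.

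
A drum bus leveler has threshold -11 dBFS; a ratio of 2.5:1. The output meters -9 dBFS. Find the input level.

-6 dBFS

That's 2 dB above the -11 dBFS threshold.
Input overshoot = R × output overshoot = 5 dB → input = -11 + 5 = -6 dBFS.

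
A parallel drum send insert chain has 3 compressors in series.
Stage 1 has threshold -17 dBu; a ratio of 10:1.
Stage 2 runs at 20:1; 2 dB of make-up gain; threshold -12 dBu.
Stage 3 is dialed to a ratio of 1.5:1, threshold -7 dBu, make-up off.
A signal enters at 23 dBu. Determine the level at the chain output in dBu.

-11 dBu

Stage 1: overshoot 40 dB → 40/10 = 4 dB → -13 dBu.
Stage 2: -13 dBu is at or below the -12 dBu threshold — no compression; make-up brings it to -11 dBu.
Stage 3: -11 dBu ≤ -7 dBu, so stage 3 doesn't engage; output -11 dBu.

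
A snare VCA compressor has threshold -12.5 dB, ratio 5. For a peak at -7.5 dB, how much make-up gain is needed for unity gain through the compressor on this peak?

Overshoot 5 dB → 5/5 = 1 dB after compression, so the compressed level is -12.5 + 1 = -11.5 dB.
Make-up = target − compressed = -7.5 − (-11.5) = 4 dB.

4 dB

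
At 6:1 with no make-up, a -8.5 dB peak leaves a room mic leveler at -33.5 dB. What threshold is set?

Input is 30 dB above T (since output overshoot × R = input overshoot: (-33.5 − T)·6 = -8.5 − T gives T = -38.5 dB).
Check: -38.5 + (-8.5 − (-38.5))/6 = -38.5 + 5 = -33.5 dB. ✓

-38.5 dB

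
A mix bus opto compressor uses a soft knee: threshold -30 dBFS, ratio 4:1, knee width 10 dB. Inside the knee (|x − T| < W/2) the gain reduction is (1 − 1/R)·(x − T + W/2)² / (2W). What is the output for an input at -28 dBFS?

-29.8375 dBFS

x − T + W/2 = -28 − (-30) + 5 = 7.
GR = (1 − 1/4) × 7² / 20 = 0.75 × 49 / 20 = 1.8375 dB.
Output = -28 − 1.8375 = -29.8375 dBFS.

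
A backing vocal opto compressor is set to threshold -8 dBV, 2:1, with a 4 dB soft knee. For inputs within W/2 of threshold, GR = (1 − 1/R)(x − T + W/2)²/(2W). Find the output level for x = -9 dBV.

x − T + W/2 = -9 − (-8) + 2 = 1.
GR = (1 − 1/2) × 1² / 8 = 0.5 × 1 / 8 = 0.0625 dB.
Output = -9 − 0.0625 = -9.0625 dBV.

-9.0625 dBV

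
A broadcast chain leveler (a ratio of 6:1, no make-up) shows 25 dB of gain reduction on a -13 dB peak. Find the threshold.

Input is 30 dB above T (since output overshoot × R = input overshoot: (-38 − T)·6 = -13 − T gives T = -43 dB).
Check: -43 + (-13 − (-43))/6 = -43 + 5 = -38 dB. ✓

-43 dB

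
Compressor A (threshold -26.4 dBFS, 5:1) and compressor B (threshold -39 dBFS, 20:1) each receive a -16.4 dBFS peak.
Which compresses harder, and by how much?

A: overshoot 10 dB → output overshoot 2 dB → GR 8 dB.
B: overshoot 22.6 dB → output overshoot 1.13 dB → GR 21.47 dB.
Difference: 13.47 dB in favour of B.

B, by 13.47 dB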